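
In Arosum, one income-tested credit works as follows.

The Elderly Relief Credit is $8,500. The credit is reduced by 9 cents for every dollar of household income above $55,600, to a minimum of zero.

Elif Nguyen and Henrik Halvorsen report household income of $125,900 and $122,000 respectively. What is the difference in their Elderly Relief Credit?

Elif ($125,900): Elderly Relief Credit: 9% of the $70,300 excess over $55,600 is $6,327; credit = $8,500 − $6,327 = $2,173.
Henrik ($122,000): Elderly Relief Credit: 9% of the $66,400 excess over $55,600 is $5,976; credit = $8,500 − $5,976 = $2,524.
Difference: |$2,173 − $2,524| = $351.

$351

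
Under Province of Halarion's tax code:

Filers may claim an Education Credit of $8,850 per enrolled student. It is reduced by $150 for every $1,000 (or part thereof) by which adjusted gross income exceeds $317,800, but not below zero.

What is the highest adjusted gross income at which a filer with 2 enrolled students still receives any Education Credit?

Full credit = 2 × $8,850 = $17,700.
After 117 increments the reduction is 117 × $150 = $17,550, leaving $150; one more increment wipes it out. Increment 117 ends at excess 117 × $1,000 = $117,000, so the highest qualifying income is $317,800 + $117,000 = $434,800.

$434,800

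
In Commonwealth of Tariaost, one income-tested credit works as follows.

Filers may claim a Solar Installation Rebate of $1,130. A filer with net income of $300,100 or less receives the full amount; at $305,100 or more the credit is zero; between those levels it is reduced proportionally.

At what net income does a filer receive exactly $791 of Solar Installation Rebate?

$301,600

$791 is 791/1,130 of the full $1,130, so 339/1,130 of the $5,000 range has been used: income = $300,100 + $5,000 × 339/1,130 = $301,600.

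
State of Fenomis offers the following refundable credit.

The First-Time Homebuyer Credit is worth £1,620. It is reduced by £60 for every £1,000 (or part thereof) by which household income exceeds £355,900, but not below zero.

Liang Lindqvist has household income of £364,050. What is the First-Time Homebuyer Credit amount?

£1,080

First-Time Homebuyer Credit: income exceeds £355,900 by £8,150, which is 9 full-or-partial £1,000 increments; reduction = 9 × £60 = £540, leaving £1,080.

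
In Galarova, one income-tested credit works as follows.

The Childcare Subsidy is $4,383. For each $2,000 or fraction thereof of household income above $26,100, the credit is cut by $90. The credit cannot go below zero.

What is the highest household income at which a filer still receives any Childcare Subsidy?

$122,100

After 48 increments the reduction is 48 × $90 = $4,320, leaving $63; one more increment wipes it out. Increment 48 ends at excess 48 × $2,000 = $96,000, so the highest qualifying income is $26,100 + $96,000 = $122,100.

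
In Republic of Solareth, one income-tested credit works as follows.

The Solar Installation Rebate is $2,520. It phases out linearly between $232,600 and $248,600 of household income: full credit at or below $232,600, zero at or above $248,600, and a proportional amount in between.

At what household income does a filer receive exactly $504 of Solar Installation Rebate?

$504 is 504/2,520 of the full $2,520, so 2,016/2,520 of the $16,000 range has been used: income = $232,600 + $16,000 × 2,016/2,520 = $245,400.

$245,400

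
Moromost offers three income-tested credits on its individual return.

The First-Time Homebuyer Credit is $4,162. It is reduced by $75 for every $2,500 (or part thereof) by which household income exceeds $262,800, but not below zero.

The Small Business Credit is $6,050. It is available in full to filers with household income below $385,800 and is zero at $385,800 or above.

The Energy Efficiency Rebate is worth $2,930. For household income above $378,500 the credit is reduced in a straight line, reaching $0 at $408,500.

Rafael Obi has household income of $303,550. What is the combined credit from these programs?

First-Time Homebuyer Credit: income exceeds $262,800 by $40,750, which is 17 full-or-partial $2,500 increments; reduction = 17 × $75 = $1,275, leaving $2,887.
Small Business Credit: $303,550 is below the $385,800 cutoff, so the full $6,050 applies.
Energy Efficiency Rebate: $303,550 is at or below the $378,500 threshold, so the full $2,930 applies.
Total: $2,887 + $6,050 + $2,930 = $11,867.

$11,867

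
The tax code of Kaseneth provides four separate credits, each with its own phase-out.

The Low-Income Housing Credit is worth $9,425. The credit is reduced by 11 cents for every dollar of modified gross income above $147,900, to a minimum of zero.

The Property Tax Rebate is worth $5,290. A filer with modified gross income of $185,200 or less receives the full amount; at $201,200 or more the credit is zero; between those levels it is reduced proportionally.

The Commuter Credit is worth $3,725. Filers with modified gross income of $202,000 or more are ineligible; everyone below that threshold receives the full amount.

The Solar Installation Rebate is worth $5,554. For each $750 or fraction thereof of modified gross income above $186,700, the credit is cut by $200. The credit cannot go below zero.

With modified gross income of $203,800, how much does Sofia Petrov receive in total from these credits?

Low-Income Housing Credit: 11% of the $55,900 excess over $147,900 is $6,149; credit = $9,425 − $6,149 = $3,276.
Property Tax Rebate: $203,800 is at or above $201,200, so the credit is $0.
Commuter Credit: $203,800 meets or exceeds the $202,000 cutoff, so the credit is $0.
Solar Installation Rebate: income exceeds $186,700 by $17,100, which is 23 full-or-partial $750 increments; reduction = 23 × $200 = $4,600, leaving $954.
Total: $3,276 + $0 + $0 + $954 = $4,230.

$4,230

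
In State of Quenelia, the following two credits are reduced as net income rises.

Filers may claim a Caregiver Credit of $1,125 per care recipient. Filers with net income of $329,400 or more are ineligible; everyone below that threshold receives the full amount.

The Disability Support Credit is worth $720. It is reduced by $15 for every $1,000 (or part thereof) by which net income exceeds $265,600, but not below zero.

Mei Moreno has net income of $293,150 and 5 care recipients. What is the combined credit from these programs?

Caregiver Credit: base = 5 × $1,125 = $5,625. $293,150 is below the $329,400 cutoff, so the full $5,625 applies.
Disability Support Credit: income exceeds $265,600 by $27,550, which is 28 full-or-partial $1,000 increments; reduction = 28 × $15 = $420, leaving $300.
Total: $5,625 + $300 = $5,925.

$5,925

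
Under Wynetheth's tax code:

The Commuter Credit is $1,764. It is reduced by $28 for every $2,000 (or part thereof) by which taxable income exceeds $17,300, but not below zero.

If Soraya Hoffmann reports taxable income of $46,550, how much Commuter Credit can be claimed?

Commuter Credit: income exceeds $17,300 by $29,250, which is 15 full-or-partial $2,000 increments; reduction = 15 × $28 = $420, leaving $1,344.

$1,344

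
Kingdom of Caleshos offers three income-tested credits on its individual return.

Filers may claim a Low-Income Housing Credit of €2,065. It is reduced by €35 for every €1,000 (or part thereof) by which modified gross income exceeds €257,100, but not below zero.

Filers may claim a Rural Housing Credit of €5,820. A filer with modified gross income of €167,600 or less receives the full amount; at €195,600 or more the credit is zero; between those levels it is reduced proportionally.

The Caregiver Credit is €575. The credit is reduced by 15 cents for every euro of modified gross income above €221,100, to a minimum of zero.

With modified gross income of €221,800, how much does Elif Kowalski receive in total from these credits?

€2,535

Low-Income Housing Credit: €221,800 is at or below the €257,100 threshold, so the full €2,065 applies.
Rural Housing Credit: €221,800 is at or above €195,600, so the credit is €0.
Caregiver Credit: 15% of the €700 excess over €221,100 is €105; credit = €575 − €105 = €470.
Total: €2,065 + €0 + €470 = €2,535.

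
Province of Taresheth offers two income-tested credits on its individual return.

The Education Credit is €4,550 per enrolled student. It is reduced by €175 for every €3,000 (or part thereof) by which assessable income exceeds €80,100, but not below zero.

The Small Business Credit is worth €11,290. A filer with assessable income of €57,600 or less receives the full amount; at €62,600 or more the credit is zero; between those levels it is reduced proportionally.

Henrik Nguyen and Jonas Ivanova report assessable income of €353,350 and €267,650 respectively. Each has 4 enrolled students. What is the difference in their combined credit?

€5,075

Henrik (€353,350): Education Credit: base = 4 × €4,550 = €18,200. income exceeds €80,100 by €273,250, which is 92 full-or-partial €3,000 increments; reduction = 92 × €175 = €16,100, leaving €2,100. Small Business Credit: €353,350 is at or above €62,600, so the credit is €0. total €2,100 + €0 = €2,100
Jonas (€267,650): Education Credit: base = 4 × €4,550 = €18,200. income exceeds €80,100 by €187,550, which is 63 full-or-partial €3,000 increments; reduction = 63 × €175 = €11,025, leaving €7,175. Small Business Credit: €267,650 is at or above €62,600, so the credit is €0. total €7,175 + €0 = €7,175
Difference: |€2,100 − €7,175| = €5,075.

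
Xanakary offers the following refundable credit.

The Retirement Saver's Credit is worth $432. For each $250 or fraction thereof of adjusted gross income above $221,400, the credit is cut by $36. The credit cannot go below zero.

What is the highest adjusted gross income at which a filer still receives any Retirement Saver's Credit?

After 11 increments the reduction is 11 × $36 = $396, leaving $36; one more increment wipes it out. Increment 11 ends at excess 11 × $250 = $2,750, so the highest qualifying income is $221,400 + $2,750 = $224,150.

$224,150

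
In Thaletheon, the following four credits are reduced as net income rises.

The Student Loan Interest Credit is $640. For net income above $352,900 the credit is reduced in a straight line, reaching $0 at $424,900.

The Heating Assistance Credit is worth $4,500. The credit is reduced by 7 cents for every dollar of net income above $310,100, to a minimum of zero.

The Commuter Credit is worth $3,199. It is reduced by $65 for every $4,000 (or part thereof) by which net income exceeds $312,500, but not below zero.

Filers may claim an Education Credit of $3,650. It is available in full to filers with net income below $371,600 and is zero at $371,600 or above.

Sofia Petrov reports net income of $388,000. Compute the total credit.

Student Loan Interest Credit: $388,000 is $35,100 into a $72,000 phase-out range, leaving 36,900/72,000 of the credit: $640 × 36,900/72,000 = $328.
Heating Assistance Credit: 7% of the $77,900 excess over $310,100 is $5,453 ≥ base, so the credit is $0.
Commuter Credit: income exceeds $312,500 by $75,500, which is 19 full-or-partial $4,000 increments; reduction = 19 × $65 = $1,235, leaving $1,964.
Education Credit: $388,000 meets or exceeds the $371,600 cutoff, so the credit is $0.
Total: $328 + $0 + $1,964 + $0 = $2,292.

$2,292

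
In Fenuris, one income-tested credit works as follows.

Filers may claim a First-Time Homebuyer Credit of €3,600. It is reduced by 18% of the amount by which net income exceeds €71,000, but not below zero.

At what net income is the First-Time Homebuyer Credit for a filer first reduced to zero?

The credit falls by 18% of each euro above €71,000, so it reaches zero when the excess is €3,600 / 18% = €20,000: income = €71,000 + €20,000 = €91,000.

€91,000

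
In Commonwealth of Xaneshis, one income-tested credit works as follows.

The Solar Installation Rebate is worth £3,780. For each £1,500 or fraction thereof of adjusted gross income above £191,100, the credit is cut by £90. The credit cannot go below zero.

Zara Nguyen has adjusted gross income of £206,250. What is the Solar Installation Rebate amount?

Solar Installation Rebate: income exceeds £191,100 by £15,150, which is 11 full-or-partial £1,500 increments; reduction = 11 × £90 = £990, leaving £2,790.

£2,790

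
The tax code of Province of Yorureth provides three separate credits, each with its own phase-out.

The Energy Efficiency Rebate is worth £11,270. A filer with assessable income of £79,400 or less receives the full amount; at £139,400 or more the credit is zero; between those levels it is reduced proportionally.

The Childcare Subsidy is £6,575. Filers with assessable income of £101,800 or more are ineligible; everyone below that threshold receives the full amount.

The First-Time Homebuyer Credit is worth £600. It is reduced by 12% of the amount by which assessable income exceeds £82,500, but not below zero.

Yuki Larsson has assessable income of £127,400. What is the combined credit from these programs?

£2,254

Energy Efficiency Rebate: £127,400 is £48,000 into a £60,000 phase-out range, leaving 12,000/60,000 of the credit: £11,270 × 12,000/60,000 = £2,254.
Childcare Subsidy: £127,400 meets or exceeds the £101,800 cutoff, so the credit is £0.
First-Time Homebuyer Credit: 12% of the £44,900 excess over £82,500 is £5,388 ≥ base, so the credit is £0.
Total: £2,254 + £0 + £0 = £2,254.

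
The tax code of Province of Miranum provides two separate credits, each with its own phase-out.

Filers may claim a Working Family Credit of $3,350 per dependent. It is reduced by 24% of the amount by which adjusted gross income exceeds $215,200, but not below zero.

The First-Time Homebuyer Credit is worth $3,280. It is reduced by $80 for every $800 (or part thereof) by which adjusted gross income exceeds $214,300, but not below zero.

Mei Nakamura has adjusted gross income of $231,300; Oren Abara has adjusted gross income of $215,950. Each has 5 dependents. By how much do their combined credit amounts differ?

$5,204

Mei ($231,300): Working Family Credit: base = 5 × $3,350 = $16,750. 24% of the $16,100 excess over $215,200 is $3,864; credit = $16,750 − $3,864 = $12,886. First-Time Homebuyer Credit: income exceeds $214,300 by $17,000, which is 22 full-or-partial $800 increments; reduction = 22 × $80 = $1,760, leaving $1,520. total $12,886 + $1,520 = $14,406
Oren ($215,950): Working Family Credit: base = 5 × $3,350 = $16,750. 24% of the $750 excess over $215,200 is $180; credit = $16,750 − $180 = $16,570. First-Time Homebuyer Credit: income exceeds $214,300 by $1,650, which is 3 full-or-partial $800 increments; reduction = 3 × $80 = $240, leaving $3,040. total $16,570 + $3,040 = $19,610
Difference: |$14,406 − $19,610| = $5,204.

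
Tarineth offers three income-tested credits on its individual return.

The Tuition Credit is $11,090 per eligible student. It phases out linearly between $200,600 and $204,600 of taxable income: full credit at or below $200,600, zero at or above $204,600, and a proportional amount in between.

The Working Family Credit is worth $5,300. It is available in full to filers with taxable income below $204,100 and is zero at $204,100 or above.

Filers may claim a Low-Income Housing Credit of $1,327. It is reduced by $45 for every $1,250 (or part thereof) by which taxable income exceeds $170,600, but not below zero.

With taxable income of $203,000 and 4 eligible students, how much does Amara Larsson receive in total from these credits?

Tuition Credit: base = 4 × $11,090 = $44,360. $203,000 is $2,400 into a $4,000 phase-out range, leaving 1,600/4,000 of the credit: $44,360 × 1,600/4,000 = $17,744.
Working Family Credit: $203,000 is below the $204,100 cutoff, so the full $5,300 applies.
Low-Income Housing Credit: income exceeds $170,600 by $32,400, which is 26 full-or-partial $1,250 increments; reduction = 26 × $45 = $1,170, leaving $157.
Total: $17,744 + $5,300 + $157 = $23,201.

$23,201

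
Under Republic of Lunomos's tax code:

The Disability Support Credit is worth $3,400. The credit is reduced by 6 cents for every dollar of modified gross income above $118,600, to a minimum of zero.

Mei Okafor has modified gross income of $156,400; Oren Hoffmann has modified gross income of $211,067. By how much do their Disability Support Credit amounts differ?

$1,132

Mei ($156,400): Disability Support Credit: 6% of the $37,800 excess over $118,600 is $2,268; credit = $3,400 − $2,268 = $1,132.
Oren ($211,067): Disability Support Credit: 6% of the $92,467 excess over $118,600 is $5,548.02 ≥ base, so the credit is $0.
Difference: |$1,132 − $0| = $1,132.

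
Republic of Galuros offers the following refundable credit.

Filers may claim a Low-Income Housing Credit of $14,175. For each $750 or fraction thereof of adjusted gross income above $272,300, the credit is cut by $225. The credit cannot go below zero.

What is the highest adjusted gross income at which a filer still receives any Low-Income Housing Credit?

After 62 increments the reduction is 62 × $225 = $13,950, leaving $225; one more increment wipes it out. Increment 62 ends at excess 62 × $750 = $46,500, so the highest qualifying income is $272,300 + $46,500 = $318,800.

$318,800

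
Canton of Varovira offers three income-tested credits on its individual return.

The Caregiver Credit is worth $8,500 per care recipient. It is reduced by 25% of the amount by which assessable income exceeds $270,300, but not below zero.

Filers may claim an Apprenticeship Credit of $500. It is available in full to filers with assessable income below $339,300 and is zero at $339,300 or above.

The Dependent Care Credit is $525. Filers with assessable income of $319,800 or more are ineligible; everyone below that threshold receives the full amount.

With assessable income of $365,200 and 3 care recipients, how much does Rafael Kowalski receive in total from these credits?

$1,775

Caregiver Credit: base = 3 × $8,500 = $25,500. 25% of the $94,900 excess over $270,300 is $23,725; credit = $25,500 − $23,725 = $1,775.
Apprenticeship Credit: $365,200 meets or exceeds the $339,300 cutoff, so the credit is $0.
Dependent Care Credit: $365,200 meets or exceeds the $319,800 cutoff, so the credit is $0.
Total: $1,775 + $0 + $0 = $1,775.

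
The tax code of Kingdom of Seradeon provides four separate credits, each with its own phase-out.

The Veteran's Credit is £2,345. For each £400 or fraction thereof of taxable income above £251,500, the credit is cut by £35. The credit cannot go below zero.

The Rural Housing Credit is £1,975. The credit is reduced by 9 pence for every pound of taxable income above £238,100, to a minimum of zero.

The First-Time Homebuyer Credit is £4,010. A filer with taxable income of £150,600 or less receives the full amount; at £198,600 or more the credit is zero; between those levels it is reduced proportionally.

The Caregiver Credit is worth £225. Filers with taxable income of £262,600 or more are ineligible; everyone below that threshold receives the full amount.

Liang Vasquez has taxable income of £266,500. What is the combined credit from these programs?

Veteran's Credit: income exceeds £251,500 by £15,000, which is 38 full-or-partial £400 increments; reduction = 38 × £35 = £1,330, leaving £1,015.
Rural Housing Credit: 9% of the £28,400 excess over £238,100 is £2,556 ≥ base, so the credit is £0.
First-Time Homebuyer Credit: £266,500 is at or above £198,600, so the credit is £0.
Caregiver Credit: £266,500 meets or exceeds the £262,600 cutoff, so the credit is £0.
Total: £1,015 + £0 + £0 + £0 = £1,015.

£1,015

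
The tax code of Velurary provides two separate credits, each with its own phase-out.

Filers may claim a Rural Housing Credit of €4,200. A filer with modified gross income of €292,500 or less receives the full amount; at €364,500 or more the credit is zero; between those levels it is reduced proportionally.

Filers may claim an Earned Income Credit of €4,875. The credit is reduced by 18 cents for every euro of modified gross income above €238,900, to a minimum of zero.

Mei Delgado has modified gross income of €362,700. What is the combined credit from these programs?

€105

Rural Housing Credit: €362,700 is €70,200 into a €72,000 phase-out range, leaving 1,800/72,000 of the credit: €4,200 × 1,800/72,000 = €105.
Earned Income Credit: 18% of the €123,800 excess over €238,900 is €22,284 ≥ base, so the credit is €0.
Total: €105 + €0 = €105.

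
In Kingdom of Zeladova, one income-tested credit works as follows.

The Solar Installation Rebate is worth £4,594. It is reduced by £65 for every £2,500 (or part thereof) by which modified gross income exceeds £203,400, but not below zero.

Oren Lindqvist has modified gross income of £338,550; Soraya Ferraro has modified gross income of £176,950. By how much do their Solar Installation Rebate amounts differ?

£3,575

Oren (£338,550): Solar Installation Rebate: income exceeds £203,400 by £135,150, which is 55 full-or-partial £2,500 increments; reduction = 55 × £65 = £3,575, leaving £1,019.
Soraya (£176,950): Solar Installation Rebate: £176,950 is at or below the £203,400 threshold, so the full £4,594 applies.
Difference: |£1,019 − £4,594| = £3,575.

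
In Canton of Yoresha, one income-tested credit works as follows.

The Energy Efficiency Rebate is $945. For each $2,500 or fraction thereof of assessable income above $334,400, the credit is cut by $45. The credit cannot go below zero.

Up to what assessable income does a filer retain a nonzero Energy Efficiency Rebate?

After 20 increments the reduction is 20 × $45 = $900, leaving $45; one more increment wipes it out. Increment 20 ends at excess 20 × $2,500 = $50,000, so the highest qualifying income is $334,400 + $50,000 = $384,400.

$384,400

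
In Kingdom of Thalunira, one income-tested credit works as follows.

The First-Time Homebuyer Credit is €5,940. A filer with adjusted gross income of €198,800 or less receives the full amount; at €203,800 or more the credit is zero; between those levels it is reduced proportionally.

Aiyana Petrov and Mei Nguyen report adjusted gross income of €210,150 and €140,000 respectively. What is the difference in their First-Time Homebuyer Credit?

Aiyana (€210,150): First-Time Homebuyer Credit: €210,150 is at or above €203,800, so the credit is €0.
Mei (€140,000): First-Time Homebuyer Credit: €140,000 is at or below the €198,800 threshold, so the full €5,940 applies.
Difference: |€0 − €5,940| = €5,940.

€5,940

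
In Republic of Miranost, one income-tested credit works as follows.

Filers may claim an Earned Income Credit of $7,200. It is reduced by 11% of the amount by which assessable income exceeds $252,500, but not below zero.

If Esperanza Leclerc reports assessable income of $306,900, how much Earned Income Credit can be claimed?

$1,216

Earned Income Credit: 11% of the $54,400 excess over $252,500 is $5,984; credit = $7,200 − $5,984 = $1,216.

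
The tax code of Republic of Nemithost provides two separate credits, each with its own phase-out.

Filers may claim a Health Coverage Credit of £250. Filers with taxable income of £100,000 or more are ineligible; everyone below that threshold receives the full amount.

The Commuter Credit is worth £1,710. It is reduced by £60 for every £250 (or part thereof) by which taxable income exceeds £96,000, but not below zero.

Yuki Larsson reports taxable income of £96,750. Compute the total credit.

Health Coverage Credit: £96,750 is below the £100,000 cutoff, so the full £250 applies.
Commuter Credit: income exceeds £96,000 by £750, which is 3 full-or-partial £250 increments; reduction = 3 × £60 = £180, leaving £1,530.
Total: £250 + £1,530 = £1,780.

£1,780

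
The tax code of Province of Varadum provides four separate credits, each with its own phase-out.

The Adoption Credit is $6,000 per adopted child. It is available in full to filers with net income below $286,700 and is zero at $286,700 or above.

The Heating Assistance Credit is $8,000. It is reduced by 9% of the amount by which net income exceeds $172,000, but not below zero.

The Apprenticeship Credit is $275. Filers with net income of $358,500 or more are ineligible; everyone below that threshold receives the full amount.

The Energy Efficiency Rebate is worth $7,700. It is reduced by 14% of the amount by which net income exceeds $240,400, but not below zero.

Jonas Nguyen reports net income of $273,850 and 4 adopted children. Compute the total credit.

Adoption Credit: base = 4 × $6,000 = $24,000. $273,850 is below the $286,700 cutoff, so the full $24,000 applies.
Heating Assistance Credit: 9% of the $101,850 excess over $172,000 is $9,166.50 ≥ base, so the credit is $0.
Apprenticeship Credit: $273,850 is below the $358,500 cutoff, so the full $275 applies.
Energy Efficiency Rebate: 14% of the $33,450 excess over $240,400 is $4,683; credit = $7,700 − $4,683 = $3,017.
Total: $24,000 + $0 + $275 + $3,017 = $27,292.

$27,292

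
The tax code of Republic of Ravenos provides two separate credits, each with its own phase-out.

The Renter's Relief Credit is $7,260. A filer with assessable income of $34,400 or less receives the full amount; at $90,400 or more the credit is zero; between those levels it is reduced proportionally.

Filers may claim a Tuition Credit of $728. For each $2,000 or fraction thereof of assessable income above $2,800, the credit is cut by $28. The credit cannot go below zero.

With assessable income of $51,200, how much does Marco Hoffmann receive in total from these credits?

Renter's Relief Credit: $51,200 is $16,800 into a $56,000 phase-out range, leaving 39,200/56,000 of the credit: $7,260 × 39,200/56,000 = $5,082.
Tuition Credit: income exceeds $2,800 by $48,400, which is 25 full-or-partial $2,000 increments; reduction = 25 × $28 = $700, leaving $28.
Total: $5,082 + $28 = $5,110.

$5,110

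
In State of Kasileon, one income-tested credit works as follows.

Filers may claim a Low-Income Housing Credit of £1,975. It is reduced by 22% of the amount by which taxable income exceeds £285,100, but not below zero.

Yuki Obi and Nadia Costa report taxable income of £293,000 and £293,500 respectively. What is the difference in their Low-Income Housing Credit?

Yuki (£293,000): Low-Income Housing Credit: 22% of the £7,900 excess over £285,100 is £1,738; credit = £1,975 − £1,738 = £237.
Nadia (£293,500): Low-Income Housing Credit: 22% of the £8,400 excess over £285,100 is £1,848; credit = £1,975 − £1,848 = £127.
Difference: |£237 − £127| = £110.

£110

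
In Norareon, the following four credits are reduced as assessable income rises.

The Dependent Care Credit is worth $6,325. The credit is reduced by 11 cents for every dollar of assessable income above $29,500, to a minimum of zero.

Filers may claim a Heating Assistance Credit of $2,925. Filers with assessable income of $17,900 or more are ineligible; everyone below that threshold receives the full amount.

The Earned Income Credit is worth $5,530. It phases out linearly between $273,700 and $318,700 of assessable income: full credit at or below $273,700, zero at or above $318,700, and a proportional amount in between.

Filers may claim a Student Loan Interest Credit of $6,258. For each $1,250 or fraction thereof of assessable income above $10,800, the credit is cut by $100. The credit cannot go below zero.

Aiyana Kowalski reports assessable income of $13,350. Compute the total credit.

$20,738

Dependent Care Credit: $13,350 is at or below the $29,500 threshold, so the full $6,325 applies.
Heating Assistance Credit: $13,350 is below the $17,900 cutoff, so the full $2,925 applies.
Earned Income Credit: $13,350 is at or below the $273,700 threshold, so the full $5,530 applies.
Student Loan Interest Credit: income exceeds $10,800 by $2,550, which is 3 full-or-partial $1,250 increments; reduction = 3 × $100 = $300, leaving $5,958.
Total: $6,325 + $2,925 + $5,530 + $5,958 = $20,738.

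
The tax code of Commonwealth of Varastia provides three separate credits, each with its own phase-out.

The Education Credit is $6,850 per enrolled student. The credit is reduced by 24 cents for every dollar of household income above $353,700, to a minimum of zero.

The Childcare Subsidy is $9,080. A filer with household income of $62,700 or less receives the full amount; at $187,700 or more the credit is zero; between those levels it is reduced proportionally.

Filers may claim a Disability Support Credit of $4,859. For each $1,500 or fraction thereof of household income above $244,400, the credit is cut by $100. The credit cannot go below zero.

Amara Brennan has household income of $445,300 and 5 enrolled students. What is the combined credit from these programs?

Education Credit: base = 5 × $6,850 = $34,250. 24% of the $91,600 excess over $353,700 is $21,984; credit = $34,250 − $21,984 = $12,266.
Childcare Subsidy: $445,300 is at or above $187,700, so the credit is $0.
Disability Support Credit: income exceeds $244,400 by $200,900 → 134 increments × $100 = $13,400 ≥ base, so the credit is $0.
Total: $12,266 + $0 + $0 = $12,266.

$12,266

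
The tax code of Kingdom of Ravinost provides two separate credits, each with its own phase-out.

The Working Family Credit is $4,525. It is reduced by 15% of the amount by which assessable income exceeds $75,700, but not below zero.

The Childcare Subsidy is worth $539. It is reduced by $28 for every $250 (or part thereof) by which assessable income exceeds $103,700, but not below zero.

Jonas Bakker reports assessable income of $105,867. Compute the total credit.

Working Family Credit: 15% of the $30,167 excess over $75,700 is $4,525.05 ≥ base, so the credit is $0.
Childcare Subsidy: income exceeds $103,700 by $2,167, which is 9 full-or-partial $250 increments; reduction = 9 × $28 = $252, leaving $287.
Total: $0 + $287 = $287.

$287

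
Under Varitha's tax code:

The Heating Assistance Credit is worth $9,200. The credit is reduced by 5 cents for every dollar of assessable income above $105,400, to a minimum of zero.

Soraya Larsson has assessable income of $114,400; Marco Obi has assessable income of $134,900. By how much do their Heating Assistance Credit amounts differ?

Soraya ($114,400): Heating Assistance Credit: 5% of the $9,000 excess over $105,400 is $450; credit = $9,200 − $450 = $8,750.
Marco ($134,900): Heating Assistance Credit: 5% of the $29,500 excess over $105,400 is $1,475; credit = $9,200 − $1,475 = $7,725.
Difference: |$8,750 − $7,725| = $1,025.

$1,025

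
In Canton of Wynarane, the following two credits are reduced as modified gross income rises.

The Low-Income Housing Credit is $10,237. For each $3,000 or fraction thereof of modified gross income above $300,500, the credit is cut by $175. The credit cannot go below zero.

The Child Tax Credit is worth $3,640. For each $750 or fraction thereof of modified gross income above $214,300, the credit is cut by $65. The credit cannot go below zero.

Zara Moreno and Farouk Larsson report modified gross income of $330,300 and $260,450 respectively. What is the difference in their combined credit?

Zara ($330,300): Low-Income Housing Credit: income exceeds $300,500 by $29,800, which is 10 full-or-partial $3,000 increments; reduction = 10 × $175 = $1,750, leaving $8,487. Child Tax Credit: income exceeds $214,300 by $116,000 → 155 increments × $65 = $10,075 ≥ base, so the credit is $0. total $8,487 + $0 = $8,487
Farouk ($260,450): Low-Income Housing Credit: $260,450 is at or below the $300,500 threshold, so the full $10,237 applies. Child Tax Credit: income exceeds $214,300 by $46,150 → 62 increments × $65 = $4,030 ≥ base, so the credit is $0. total $10,237 + $0 = $10,237
Difference: |$8,487 − $10,237| = $1,750.

$1,750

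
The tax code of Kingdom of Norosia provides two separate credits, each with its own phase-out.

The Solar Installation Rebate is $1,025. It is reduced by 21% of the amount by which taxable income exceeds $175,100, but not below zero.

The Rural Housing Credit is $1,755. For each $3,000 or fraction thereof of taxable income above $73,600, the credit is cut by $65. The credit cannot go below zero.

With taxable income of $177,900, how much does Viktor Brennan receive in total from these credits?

Solar Installation Rebate: 21% of the $2,800 excess over $175,100 is $588; credit = $1,025 − $588 = $437.
Rural Housing Credit: income exceeds $73,600 by $104,300 → 35 increments × $65 = $2,275 ≥ base, so the credit is $0.
Total: $437 + $0 = $437.

$437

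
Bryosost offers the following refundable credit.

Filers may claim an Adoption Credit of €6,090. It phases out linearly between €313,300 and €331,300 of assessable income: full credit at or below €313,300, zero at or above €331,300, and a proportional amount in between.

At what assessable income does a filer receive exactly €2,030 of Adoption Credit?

€2,030 is 2,030/6,090 of the full €6,090, so 4,060/6,090 of the €18,000 range has been used: income = €313,300 + €18,000 × 4,060/6,090 = €325,300.

€325,300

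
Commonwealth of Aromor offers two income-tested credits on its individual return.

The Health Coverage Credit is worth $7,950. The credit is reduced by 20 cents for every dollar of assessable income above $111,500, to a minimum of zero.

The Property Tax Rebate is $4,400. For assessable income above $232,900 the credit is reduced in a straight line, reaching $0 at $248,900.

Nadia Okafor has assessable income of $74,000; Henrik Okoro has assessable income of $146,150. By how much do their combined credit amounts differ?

$6,930

Nadia ($74,000): Health Coverage Credit: $74,000 is at or below the $111,500 threshold, so the full $7,950 applies. Property Tax Rebate: $74,000 is at or below the $232,900 threshold, so the full $4,400 applies. total $7,950 + $4,400 = $12,350
Henrik ($146,150): Health Coverage Credit: 20% of the $34,650 excess over $111,500 is $6,930; credit = $7,950 − $6,930 = $1,020. Property Tax Rebate: $146,150 is at or below the $232,900 threshold, so the full $4,400 applies. total $1,020 + $4,400 = $5,420
Difference: |$12,350 − $5,420| = $6,930.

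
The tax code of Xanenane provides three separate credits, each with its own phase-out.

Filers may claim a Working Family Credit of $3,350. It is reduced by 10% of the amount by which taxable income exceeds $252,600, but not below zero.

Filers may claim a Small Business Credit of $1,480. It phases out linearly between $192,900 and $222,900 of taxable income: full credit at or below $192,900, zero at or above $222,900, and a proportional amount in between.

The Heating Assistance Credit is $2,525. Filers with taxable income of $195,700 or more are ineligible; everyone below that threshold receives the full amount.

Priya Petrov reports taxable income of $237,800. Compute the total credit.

$3,350

Working Family Credit: $237,800 is at or below the $252,600 threshold, so the full $3,350 applies.
Small Business Credit: $237,800 is at or above $222,900, so the credit is $0.
Heating Assistance Credit: $237,800 meets or exceeds the $195,700 cutoff, so the credit is $0.
Total: $3,350 + $0 + $0 = $3,350.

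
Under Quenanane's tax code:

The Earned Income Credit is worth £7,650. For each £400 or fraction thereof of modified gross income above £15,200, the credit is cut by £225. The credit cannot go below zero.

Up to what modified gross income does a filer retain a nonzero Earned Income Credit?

After 33 increments the reduction is 33 × £225 = £7,425, leaving £225; one more increment wipes it out. Increment 33 ends at excess 33 × £400 = £13,200, so the highest qualifying income is £15,200 + £13,200 = £28,400.

£28,400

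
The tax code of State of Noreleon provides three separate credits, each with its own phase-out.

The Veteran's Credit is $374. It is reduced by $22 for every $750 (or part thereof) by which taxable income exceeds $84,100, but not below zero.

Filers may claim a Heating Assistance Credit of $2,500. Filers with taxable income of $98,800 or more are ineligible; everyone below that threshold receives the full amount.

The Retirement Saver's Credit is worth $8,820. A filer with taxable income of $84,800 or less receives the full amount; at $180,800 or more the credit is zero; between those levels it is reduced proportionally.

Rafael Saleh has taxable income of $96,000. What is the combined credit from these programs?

Veteran's Credit: income exceeds $84,100 by $11,900, which is 16 full-or-partial $750 increments; reduction = 16 × $22 = $352, leaving $22.
Heating Assistance Credit: $96,000 is below the $98,800 cutoff, so the full $2,500 applies.
Retirement Saver's Credit: $96,000 is $11,200 into a $96,000 phase-out range, leaving 84,800/96,000 of the credit: $8,820 × 84,800/96,000 = $7,791.
Total: $22 + $2,500 + $7,791 = $10,313.

$10,313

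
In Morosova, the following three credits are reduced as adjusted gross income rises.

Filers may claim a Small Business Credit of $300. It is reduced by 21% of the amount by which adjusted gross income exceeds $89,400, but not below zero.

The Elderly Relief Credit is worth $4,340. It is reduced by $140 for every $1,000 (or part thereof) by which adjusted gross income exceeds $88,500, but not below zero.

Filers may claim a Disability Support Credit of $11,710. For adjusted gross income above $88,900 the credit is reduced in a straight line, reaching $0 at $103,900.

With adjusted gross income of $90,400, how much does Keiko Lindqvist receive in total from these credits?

$14,689

Small Business Credit: 21% of the $1,000 excess over $89,400 is $210; credit = $300 − $210 = $90.
Elderly Relief Credit: income exceeds $88,500 by $1,900, which is 2 full-or-partial $1,000 increments; reduction = 2 × $140 = $280, leaving $4,060.
Disability Support Credit: $90,400 is $1,500 into a $15,000 phase-out range, leaving 13,500/15,000 of the credit: $11,710 × 13,500/15,000 = $10,539.
Total: $90 + $4,060 + $10,539 = $14,689.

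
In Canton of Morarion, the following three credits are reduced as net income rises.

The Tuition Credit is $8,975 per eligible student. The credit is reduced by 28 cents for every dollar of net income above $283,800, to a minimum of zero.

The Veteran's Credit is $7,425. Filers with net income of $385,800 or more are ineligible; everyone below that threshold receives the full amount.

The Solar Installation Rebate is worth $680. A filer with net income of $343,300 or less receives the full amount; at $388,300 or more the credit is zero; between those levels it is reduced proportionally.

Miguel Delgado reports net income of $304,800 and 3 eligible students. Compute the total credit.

$29,150

Tuition Credit: base = 3 × $8,975 = $26,925. 28% of the $21,000 excess over $283,800 is $5,880; credit = $26,925 − $5,880 = $21,045.
Veteran's Credit: $304,800 is below the $385,800 cutoff, so the full $7,425 applies.
Solar Installation Rebate: $304,800 is at or below the $343,300 threshold, so the full $680 applies.
Total: $21,045 + $7,425 + $680 = $29,150.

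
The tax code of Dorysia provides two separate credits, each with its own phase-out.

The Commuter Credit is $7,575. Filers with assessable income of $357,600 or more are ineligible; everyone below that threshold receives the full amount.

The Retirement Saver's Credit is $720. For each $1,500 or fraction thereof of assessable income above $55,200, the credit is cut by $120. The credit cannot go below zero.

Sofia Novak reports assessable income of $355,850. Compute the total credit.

$7,575

Commuter Credit: $355,850 is below the $357,600 cutoff, so the full $7,575 applies.
Retirement Saver's Credit: income exceeds $55,200 by $300,650 → 201 increments × $120 = $24,120 ≥ base, so the credit is $0.
Total: $7,575 + $0 = $7,575.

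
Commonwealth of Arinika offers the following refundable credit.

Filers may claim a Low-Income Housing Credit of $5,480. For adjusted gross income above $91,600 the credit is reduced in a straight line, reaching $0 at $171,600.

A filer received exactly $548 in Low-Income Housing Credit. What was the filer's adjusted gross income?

$163,600

$548 is 548/5,480 of the full $5,480, so 4,932/5,480 of the $80,000 range has been used: income = $91,600 + $80,000 × 4,932/5,480 = $163,600.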